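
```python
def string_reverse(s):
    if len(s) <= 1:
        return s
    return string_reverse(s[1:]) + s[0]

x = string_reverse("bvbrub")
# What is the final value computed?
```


string_reverse("bvbrub")
= string_reverse("vbrub") + "b"
= string_reverse("brub") + "v" + "b"
= string_reverse("rub") + "b" + "v" + "b"
= string_reverse("ub") + "r" + "b" + "v" + "b"
= string_reverse("b") + "u" + "r" + "b" + "v" + "b"
= "b" + "u" + "r" + "b" + "v" + "b"
= "burbvb"


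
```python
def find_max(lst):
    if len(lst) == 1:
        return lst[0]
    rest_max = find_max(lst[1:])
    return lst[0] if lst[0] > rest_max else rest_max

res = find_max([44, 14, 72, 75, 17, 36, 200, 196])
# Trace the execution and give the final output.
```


find_max([44, 14, 72, 75, 17, 36, 200, 196])
= compare 44 with find_max([14, 72, 75, 17, 36, 200, 196])
= compare 14 with find_max([72, 75, 17, 36, 200, 196])
= compare 72 with find_max([75, 17, 36, 200, 196])
= compare 75 with find_max([17, 36, 200, 196])
= compare 17 with find_max([36, 200, 196])
= compare 36 with find_max([200, 196])
= compare 200 with find_max([196])
Base: find_max([196]) = 196
compare 200 with 196: max = 200
compare 36 with 200: max = 200
compare 17 with 200: max = 200
compare 75 with 200: max = 200
compare 72 with 200: max = 200
compare 14 with 200: max = 200
compare 44 with 200: max = 200
= 200


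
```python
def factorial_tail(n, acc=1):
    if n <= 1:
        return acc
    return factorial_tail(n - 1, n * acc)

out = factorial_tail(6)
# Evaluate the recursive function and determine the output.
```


factorial_tail(6, 1)
= factorial_tail(5, 6 * 1) = factorial_tail(5, 6)
= factorial_tail(4, 5 * 6) = factorial_tail(4, 30)
= factorial_tail(3, 4 * 30) = factorial_tail(3, 120)
= factorial_tail(2, 3 * 120) = factorial_tail(2, 360)
= factorial_tail(1, 2 * 360) = factorial_tail(1, 720)
n <= 1, return acc = 720


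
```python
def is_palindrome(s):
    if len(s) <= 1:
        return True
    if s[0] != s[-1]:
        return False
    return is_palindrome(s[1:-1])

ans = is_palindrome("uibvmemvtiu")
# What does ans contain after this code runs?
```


is_palindrome("uibvmemvtiu")
"uibvmemvtiu": s[0]='u' == s[-1]='u' -> is_palindrome("ibvmemvti")
"ibvmemvti": s[0]='i' == s[-1]='i' -> is_palindrome("bvmemvt")
"bvmemvt": s[0]='b' != s[-1]='t' -> False
= False


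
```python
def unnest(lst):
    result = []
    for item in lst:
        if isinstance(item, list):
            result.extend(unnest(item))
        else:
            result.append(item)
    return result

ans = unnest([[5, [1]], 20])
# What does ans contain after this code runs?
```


unnest([[5, [1]], 20])
Processing each element:
  [5, [1]] is a list -> unnest recursively -> [5, 1]
  20 is not a list -> append 20
= [5, 1, 20]


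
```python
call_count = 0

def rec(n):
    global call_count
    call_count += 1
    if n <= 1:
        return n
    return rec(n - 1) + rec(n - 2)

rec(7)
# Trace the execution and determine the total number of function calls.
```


rec(7) calls rec(6) and rec(5); each non-base call branches into two more.
Let C(k) = total number of calls made by rec(k), including the call to rec(k) itself.
Base cases: C(0) = 1, C(1) = 1
Recurrence: C(k) = 1 + C(k-1) + C(k-2)
  C(2) = 1 + C(1) + C(0) = 1 + 1 + 1 = 3
  C(3) = 1 + C(2) + C(1) = 1 + 3 + 1 = 5
  C(4) = 1 + C(3) + C(2) = 1 + 5 + 3 = 9
  C(5) = 1 + C(4) + C(3) = 1 + 9 + 5 = 15
  C(6) = 1 + C(5) + C(4) = 1 + 15 + 9 = 25
  C(7) = 1 + C(6) + C(5) = 1 + 25 + 15 = 41
Total calls = C(7) = 41


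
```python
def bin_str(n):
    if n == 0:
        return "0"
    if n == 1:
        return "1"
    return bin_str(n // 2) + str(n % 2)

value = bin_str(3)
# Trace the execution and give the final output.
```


bin_str(3)
= bin_str(1) + "1"
= "1" + "1"
= "11"


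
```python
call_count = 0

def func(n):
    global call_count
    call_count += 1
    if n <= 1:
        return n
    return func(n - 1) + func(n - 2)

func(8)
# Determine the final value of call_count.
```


func(8) calls func(7) and func(6); each non-base call branches into two more.
Let C(k) = total number of calls made by func(k), including the call to func(k) itself.
Base cases: C(0) = 1, C(1) = 1
Recurrence: C(k) = 1 + C(k-1) + C(k-2)
  C(2) = 1 + C(1) + C(0) = 1 + 1 + 1 = 3
  C(3) = 1 + C(2) + C(1) = 1 + 3 + 1 = 5
  C(4) = 1 + C(3) + C(2) = 1 + 5 + 3 = 9
  C(5) = 1 + C(4) + C(3) = 1 + 9 + 5 = 15
  C(6) = 1 + C(5) + C(4) = 1 + 15 + 9 = 25
  C(7) = 1 + C(6) + C(5) = 1 + 25 + 15 = 41
  C(8) = 1 + C(7) + C(6) = 1 + 41 + 25 = 67
Total calls = C(8) = 67


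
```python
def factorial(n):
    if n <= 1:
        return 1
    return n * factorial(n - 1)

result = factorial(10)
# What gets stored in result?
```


factorial(10)
= 10 * factorial(9)
= 10 * 9 * factorial(8)
= 10 * 9 * 8 * factorial(7)
= 10 * 9 * 8 * 7 * factorial(6)
= 10 * 9 * 8 * 7 * 6 * factorial(5)
= 10 * 9 * 8 * 7 * 6 * 5 * factorial(4)
= 10 * 9 * 8 * 7 * 6 * 5 * 4 * factorial(3)
= 10 * 9 * 8 * 7 * 6 * 5 * 4 * 3 * factorial(2)
= 10 * 9 * 8 * 7 * 6 * 5 * 4 * 3 * 2 * factorial(1)
= 10 * 9 * 8 * 7 * 6 * 5 * 4 * 3 * 2 * 1
= 3628800


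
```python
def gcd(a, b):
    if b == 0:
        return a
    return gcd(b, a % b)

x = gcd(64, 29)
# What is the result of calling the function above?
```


gcd(64, 29)
= gcd(29, 64 % 29) = gcd(29, 6)
= gcd(6, 29 % 6) = gcd(6, 5)
= gcd(5, 6 % 5) = gcd(5, 1)
= gcd(1, 5 % 1) = gcd(1, 0)
b == 0, return a = 1


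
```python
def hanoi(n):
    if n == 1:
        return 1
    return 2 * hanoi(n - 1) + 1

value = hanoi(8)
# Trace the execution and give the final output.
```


hanoi(8)
= 2 * hanoi(7) + 1
= 2 * (2 * hanoi(6) + 1) + 1
= 2 * (2 * (2 * hanoi(5) + 1) + 1) + 1
= 2 * (2 * (2 * (2 * hanoi(4) + 1) + 1) + 1) + 1
= 2 * (2 * (2 * (2 * (2 * hanoi(3) + 1) + 1) + 1) + 1) + 1
= 2 * (2 * (2 * (2 * (2 * (2 * hanoi(2) + 1) + 1) + 1) + 1) + 1) + 1
= 2 * (2 * (2 * (2 * (2 * (2 * (2 * hanoi(1) + 1) + 1) + 1) + 1) + 1) + 1) + 1
Now compute bottom-up:
hanoi(1) = 1
hanoi(2) = 2 * 1 + 1 = 3
hanoi(3) = 2 * 3 + 1 = 7
hanoi(4) = 2 * 7 + 1 = 15
hanoi(5) = 2 * 15 + 1 = 31
hanoi(6) = 2 * 31 + 1 = 63
hanoi(7) = 2 * 63 + 1 = 127
hanoi(8) = 2 * 127 + 1 = 255
= 255


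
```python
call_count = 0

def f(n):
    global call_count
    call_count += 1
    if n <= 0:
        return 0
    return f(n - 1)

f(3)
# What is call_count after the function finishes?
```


f(3) calls f(2) calls ... calls f(0)
Total calls: 3 + 1 (for base case) = 4


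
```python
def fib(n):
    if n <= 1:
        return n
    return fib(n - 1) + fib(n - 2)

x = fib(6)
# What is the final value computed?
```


fib(6)
= fib(5) + fib(4)
= (fib(4) + fib(3)) + fib(4)
Computing bottom-up: fib(0)=0, fib(1)=1, fib(2)=1, fib(3)=2, fib(4)=3, fib(5)=5, fib(6)=8
= 8


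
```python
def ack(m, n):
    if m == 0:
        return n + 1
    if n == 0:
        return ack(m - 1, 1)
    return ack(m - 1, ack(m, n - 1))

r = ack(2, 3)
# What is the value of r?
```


ack(2, 3)
= ack(1, ack(2, 2))
First compute ack(2, 2) = 7
= ack(1, 7)
= 9


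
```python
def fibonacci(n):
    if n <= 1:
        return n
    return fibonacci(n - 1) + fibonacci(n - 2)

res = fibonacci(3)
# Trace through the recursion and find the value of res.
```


fibonacci(3)
= fibonacci(2) + fibonacci(1)
Computing bottom-up: fibonacci(0)=0, fibonacci(1)=1, fibonacci(2)=1, fibonacci(3)=2
= 2


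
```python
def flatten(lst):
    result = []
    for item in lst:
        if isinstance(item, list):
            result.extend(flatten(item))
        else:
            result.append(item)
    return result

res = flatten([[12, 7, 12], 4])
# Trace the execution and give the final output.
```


flatten([[12, 7, 12], 4])
Processing each element:
  [12, 7, 12] is a list -> flatten recursively -> [12, 7, 12]
  4 is not a list -> append 4
= [12, 7, 12, 4]


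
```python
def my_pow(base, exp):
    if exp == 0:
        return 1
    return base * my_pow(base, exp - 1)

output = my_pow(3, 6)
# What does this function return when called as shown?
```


my_pow(3, 6)
= 3 * my_pow(3, 5)
= 3 * 3 * my_pow(3, 4)
= 3 * 3 * 3 * my_pow(3, 3)
= 3 * 3 * 3 * 3 * my_pow(3, 2)
= 3 * 3 * 3 * 3 * 3 * my_pow(3, 1)
= 3 * 3 * 3 * 3 * 3 * 3 * my_pow(3, 0)
= 3 * 3 * 3 * 3 * 3 * 3 * 1
= 729


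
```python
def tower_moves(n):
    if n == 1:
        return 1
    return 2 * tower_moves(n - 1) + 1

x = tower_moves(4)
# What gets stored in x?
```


tower_moves(4)
= 2 * tower_moves(3) + 1
= 2 * (2 * tower_moves(2) + 1) + 1
= 2 * (2 * (2 * tower_moves(1) + 1) + 1) + 1
Now compute bottom-up:
tower_moves(1) = 1
tower_moves(2) = 2 * 1 + 1 = 3
tower_moves(3) = 2 * 3 + 1 = 7
tower_moves(4) = 2 * 7 + 1 = 15
= 15


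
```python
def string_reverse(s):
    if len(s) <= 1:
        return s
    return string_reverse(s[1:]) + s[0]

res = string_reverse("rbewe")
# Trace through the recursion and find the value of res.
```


string_reverse("rbewe")
= string_reverse("bewe") + "r"
= string_reverse("ewe") + "b" + "r"
= string_reverse("we") + "e" + "b" + "r"
= string_reverse("e") + "w" + "e" + "b" + "r"
= "e" + "w" + "e" + "b" + "r"
= "ewebr"


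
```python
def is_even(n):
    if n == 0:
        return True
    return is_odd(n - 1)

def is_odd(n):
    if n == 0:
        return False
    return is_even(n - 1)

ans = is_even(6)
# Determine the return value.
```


is_even(6)
= is_odd(5)
= is_even(4)
= is_odd(3)
= is_even(2)
= is_odd(1)
= is_even(0)
n == 0: return True
= True


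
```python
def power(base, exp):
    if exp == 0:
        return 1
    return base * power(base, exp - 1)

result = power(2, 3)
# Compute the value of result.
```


power(2, 3)
= 2 * power(2, 2)
= 2 * 2 * power(2, 1)
= 2 * 2 * 2 * power(2, 0)
= 2 * 2 * 2 * 1
= 8


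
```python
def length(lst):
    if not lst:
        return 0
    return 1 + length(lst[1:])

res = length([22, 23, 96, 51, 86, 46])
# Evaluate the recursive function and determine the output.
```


length([22, 23, 96, 51, 86, 46])
= 1 + length([23, 96, 51, 86, 46])
= 1 + 1 + length([96, 51, 86, 46])
= 1 + 1 + 1 + length([51, 86, 46])
= 1 + 1 + 1 + 1 + length([86, 46])
= 1 + 1 + 1 + 1 + 1 + length([46])
= 1 + 1 + 1 + 1 + 1 + 1 + length([])
= 1 + 1 + 1 + 1 + 1 + 1 + 0
= 6


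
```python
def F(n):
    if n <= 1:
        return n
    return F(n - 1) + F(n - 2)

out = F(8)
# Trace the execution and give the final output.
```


F(8)
= F(7) + F(6)
= (F(6) + F(5)) + F(6)
Computing bottom-up: F(0)=0, F(1)=1, F(2)=1, F(3)=2, F(4)=3, F(5)=5, F(6)=8, F(7)=13, F(8)=21
= 21


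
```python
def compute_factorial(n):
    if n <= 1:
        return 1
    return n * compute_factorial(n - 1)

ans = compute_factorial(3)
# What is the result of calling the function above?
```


compute_factorial(3)
= 3 * compute_factorial(2)
= 3 * 2 * compute_factorial(1)
= 3 * 2 * 1
= 6


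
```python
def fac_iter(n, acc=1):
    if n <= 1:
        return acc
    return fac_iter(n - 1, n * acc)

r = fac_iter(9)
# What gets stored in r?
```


fac_iter(9, 1)
= fac_iter(8, 9 * 1) = fac_iter(8, 9)
= fac_iter(7, 8 * 9) = fac_iter(7, 72)
= fac_iter(6, 7 * 72) = fac_iter(6, 504)
= fac_iter(5, 6 * 504) = fac_iter(5, 3024)
= fac_iter(4, 5 * 3024) = fac_iter(4, 15120)
= fac_iter(3, 4 * 15120) = fac_iter(3, 60480)
= fac_iter(2, 3 * 60480) = fac_iter(2, 181440)
= fac_iter(1, 2 * 181440) = fac_iter(1, 362880)
n <= 1, return acc = 362880


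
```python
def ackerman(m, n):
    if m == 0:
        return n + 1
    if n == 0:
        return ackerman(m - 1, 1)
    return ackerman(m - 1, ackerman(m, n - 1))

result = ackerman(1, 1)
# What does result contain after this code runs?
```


ackerman(1, 1)
= ackerman(0, ackerman(1, 0))
First compute ackerman(1, 0) = 2
= ackerman(0, 2)
= 3


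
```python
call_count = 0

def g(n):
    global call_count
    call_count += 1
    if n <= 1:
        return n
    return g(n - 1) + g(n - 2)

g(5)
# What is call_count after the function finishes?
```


g(5) calls g(4) and g(3); each non-base call branches into two more.
Let C(k) = total number of calls made by g(k), including the call to g(k) itself.
Base cases: C(0) = 1, C(1) = 1
Recurrence: C(k) = 1 + C(k-1) + C(k-2)
  C(2) = 1 + C(1) + C(0) = 1 + 1 + 1 = 3
  C(3) = 1 + C(2) + C(1) = 1 + 3 + 1 = 5
  C(4) = 1 + C(3) + C(2) = 1 + 5 + 3 = 9
  C(5) = 1 + C(4) + C(3) = 1 + 9 + 5 = 15
Total calls = C(5) = 15


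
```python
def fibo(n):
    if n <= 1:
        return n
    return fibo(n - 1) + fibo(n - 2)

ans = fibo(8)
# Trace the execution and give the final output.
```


fibo(8)
= fibo(7) + fibo(6)
= (fibo(6) + fibo(5)) + fibo(6)
Computing bottom-up: fibo(0)=0, fibo(1)=1, fibo(2)=1, fibo(3)=2, fibo(4)=3, fibo(5)=5, fibo(6)=8, fibo(7)=13, fibo(8)=21
= 21


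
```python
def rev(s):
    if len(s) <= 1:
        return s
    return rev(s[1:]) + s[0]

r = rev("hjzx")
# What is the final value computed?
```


rev("hjzx")
= rev("jzx") + "h"
= rev("zx") + "j" + "h"
= rev("x") + "z" + "j" + "h"
= "x" + "z" + "j" + "h"
= "xzjh"


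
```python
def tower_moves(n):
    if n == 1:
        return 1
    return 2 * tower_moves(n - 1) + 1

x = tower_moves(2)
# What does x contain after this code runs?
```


tower_moves(2)
= 2 * tower_moves(1) + 1
Now compute bottom-up:
tower_moves(1) = 1
tower_moves(2) = 2 * 1 + 1 = 3
= 3


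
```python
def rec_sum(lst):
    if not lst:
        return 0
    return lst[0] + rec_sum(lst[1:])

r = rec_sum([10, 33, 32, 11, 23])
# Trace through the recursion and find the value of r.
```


rec_sum([10, 33, 32, 11, 23])
= 10 + rec_sum([33, 32, 11, 23])
= 10 + 33 + rec_sum([32, 11, 23])
= 10 + 33 + 32 + rec_sum([11, 23])
= 10 + 33 + 32 + 11 + rec_sum([23])
= 10 + 33 + 32 + 11 + 23 + rec_sum([])
= 10 + 33 + 32 + 11 + 23 + 0
= 109


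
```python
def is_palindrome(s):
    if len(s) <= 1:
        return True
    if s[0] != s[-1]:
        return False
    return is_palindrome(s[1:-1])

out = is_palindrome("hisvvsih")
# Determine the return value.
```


is_palindrome("hisvvsih")
"hisvvsih": s[0]='h' == s[-1]='h' -> is_palindrome("isvvsi")
"isvvsi": s[0]='i' == s[-1]='i' -> is_palindrome("svvs")
"svvs": s[0]='s' == s[-1]='s' -> is_palindrome("vv")
"vv": s[0]='v' == s[-1]='v' -> is_palindrome("")
"": len <= 1 -> True
= True


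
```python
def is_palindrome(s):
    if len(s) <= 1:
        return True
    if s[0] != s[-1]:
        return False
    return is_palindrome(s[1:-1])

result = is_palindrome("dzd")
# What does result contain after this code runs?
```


is_palindrome("dzd")
"dzd": s[0]='d' == s[-1]='d' -> is_palindrome("z")
"z": len <= 1 -> True
= True


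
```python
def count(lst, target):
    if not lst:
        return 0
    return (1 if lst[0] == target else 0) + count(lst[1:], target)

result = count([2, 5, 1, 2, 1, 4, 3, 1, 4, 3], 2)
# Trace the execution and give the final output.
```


count([2, 5, 1, 2, 1, 4, 3, 1, 4, 3], 2)
lst[0]=2 == 2: 1 + count([5, 1, 2, 1, 4, 3, 1, 4, 3], 2)
lst[0]=5 != 2: 0 + count([1, 2, 1, 4, 3, 1, 4, 3], 2)
lst[0]=1 != 2: 0 + count([2, 1, 4, 3, 1, 4, 3], 2)
lst[0]=2 == 2: 1 + count([1, 4, 3, 1, 4, 3], 2)
lst[0]=1 != 2: 0 + count([4, 3, 1, 4, 3], 2)
lst[0]=4 != 2: 0 + count([3, 1, 4, 3], 2)
lst[0]=3 != 2: 0 + count([1, 4, 3], 2)
lst[0]=1 != 2: 0 + count([4, 3], 2)
lst[0]=4 != 2: 0 + count([3], 2)
lst[0]=3 != 2: 0 + count([], 2)
= 2


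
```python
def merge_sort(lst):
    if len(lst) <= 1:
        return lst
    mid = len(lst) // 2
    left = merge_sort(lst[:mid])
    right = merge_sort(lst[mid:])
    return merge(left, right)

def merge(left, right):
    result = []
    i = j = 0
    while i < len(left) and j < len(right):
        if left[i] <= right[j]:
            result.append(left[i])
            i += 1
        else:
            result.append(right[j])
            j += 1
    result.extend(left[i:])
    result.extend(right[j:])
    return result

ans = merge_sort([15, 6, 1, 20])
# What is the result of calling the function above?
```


merge_sort([15, 6, 1, 20])
Split into [15, 6] and [1, 20]
Left sorted: [6, 15]
Right sorted: [1, 20]
Merge [6, 15] and [1, 20]
= [1, 6, 15, 20]


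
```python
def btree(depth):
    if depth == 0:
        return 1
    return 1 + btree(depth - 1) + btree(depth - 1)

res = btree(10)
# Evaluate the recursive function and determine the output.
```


btree(10)
= 1 + btree(9) + btree(9)
= 1 + 2 * btree(9)
btree(k) = 2^(k+1) - 1
btree(0) = 1
btree(1) = 3
btree(2) = 7
btree(3) = 15
btree(4) = 31
btree(10) = 2^11 - 1 = 2047


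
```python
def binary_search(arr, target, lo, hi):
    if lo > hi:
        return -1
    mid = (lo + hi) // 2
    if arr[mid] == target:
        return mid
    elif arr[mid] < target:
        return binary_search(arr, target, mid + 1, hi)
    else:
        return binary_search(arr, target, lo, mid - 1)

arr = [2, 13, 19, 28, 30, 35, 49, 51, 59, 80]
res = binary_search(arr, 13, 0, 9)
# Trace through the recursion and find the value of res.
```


binary_search(arr, 13, 0, 9)
lo=0, hi=9, mid=4, arr[mid]=30
30 > 13, search left half
lo=0, hi=3, mid=1, arr[mid]=13
arr[1] == 13, found at index 1
= 1


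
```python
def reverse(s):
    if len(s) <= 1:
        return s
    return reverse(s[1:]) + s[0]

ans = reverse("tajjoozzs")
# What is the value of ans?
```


reverse("tajjoozzs")
= reverse("ajjoozzs") + "t"
= reverse("jjoozzs") + "a" + "t"
= reverse("joozzs") + "j" + "a" + "t"
= reverse("oozzs") + "j" + "j" + "a" + "t"
= reverse("ozzs") + "o" + "j" + "j" + "a" + "t"
= reverse("zzs") + "o" + "o" + "j" + "j" + "a" + "t"
= reverse("zs") + "z" + "o" + "o" + "j" + "j" + "a" + "t"
= reverse("s") + "z" + "z" + "o" + "o" + "j" + "j" + "a" + "t"
= "s" + "z" + "z" + "o" + "o" + "j" + "j" + "a" + "t"
= "szzoojjat"


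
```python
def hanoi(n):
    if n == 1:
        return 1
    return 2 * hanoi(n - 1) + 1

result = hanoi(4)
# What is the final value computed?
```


hanoi(4)
= 2 * hanoi(3) + 1
= 2 * (2 * hanoi(2) + 1) + 1
= 2 * (2 * (2 * hanoi(1) + 1) + 1) + 1
Now compute bottom-up:
hanoi(1) = 1
hanoi(2) = 2 * 1 + 1 = 3
hanoi(3) = 2 * 3 + 1 = 7
hanoi(4) = 2 * 7 + 1 = 15
= 15


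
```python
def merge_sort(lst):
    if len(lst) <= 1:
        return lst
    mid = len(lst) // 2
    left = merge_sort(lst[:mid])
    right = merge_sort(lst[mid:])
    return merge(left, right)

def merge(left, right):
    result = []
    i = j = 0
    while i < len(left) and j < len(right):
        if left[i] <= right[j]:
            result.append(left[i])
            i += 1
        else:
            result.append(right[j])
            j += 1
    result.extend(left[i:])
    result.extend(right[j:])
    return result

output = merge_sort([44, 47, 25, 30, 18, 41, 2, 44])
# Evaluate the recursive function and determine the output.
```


merge_sort([44, 47, 25, 30, 18, 41, 2, 44])
Split into [44, 47, 25, 30] and [18, 41, 2, 44]
Left sorted: [25, 30, 44, 47]
Right sorted: [2, 18, 41, 44]
Merge [25, 30, 44, 47] and [2, 18, 41, 44]
= [2, 18, 25, 30, 41, 44, 44, 47]


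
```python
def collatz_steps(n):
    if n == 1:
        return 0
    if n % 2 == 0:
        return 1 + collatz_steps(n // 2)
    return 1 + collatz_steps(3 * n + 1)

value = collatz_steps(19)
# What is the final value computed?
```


collatz_steps(19)
19 is odd -> 3*19+1 = 58 -> collatz_steps(58)
58 is even -> collatz_steps(29)
29 is odd -> 3*29+1 = 88 -> collatz_steps(88)
88 is even -> collatz_steps(44)
44 is even -> collatz_steps(22)
22 is even -> collatz_steps(11)
11 is odd -> 3*11+1 = 34 -> collatz_steps(34)
34 is even -> collatz_steps(17)
17 is odd -> 3*17+1 = 52 -> collatz_steps(52)
52 is even -> collatz_steps(26)
26 is even -> collatz_steps(13)
13 is odd -> 3*13+1 = 40 -> collatz_steps(40)
40 is even -> collatz_steps(20)
20 is even -> collatz_steps(10)
10 is even -> collatz_steps(5)
5 is odd -> 3*5+1 = 16 -> collatz_steps(16)
16 is even -> collatz_steps(8)
8 is even -> collatz_steps(4)
4 is even -> collatz_steps(2)
2 is even -> collatz_steps(1)
Reached 1 after 20 steps
= 20


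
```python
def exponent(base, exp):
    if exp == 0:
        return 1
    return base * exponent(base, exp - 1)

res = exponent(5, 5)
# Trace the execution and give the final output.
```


exponent(5, 5)
= 5 * exponent(5, 4)
= 5 * 5 * exponent(5, 3)
= 5 * 5 * 5 * exponent(5, 2)
= 5 * 5 * 5 * 5 * exponent(5, 1)
= 5 * 5 * 5 * 5 * 5 * exponent(5, 0)
= 5 * 5 * 5 * 5 * 5 * 1
= 3125


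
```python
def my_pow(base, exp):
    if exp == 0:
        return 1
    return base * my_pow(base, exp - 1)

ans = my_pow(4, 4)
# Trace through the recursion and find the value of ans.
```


my_pow(4, 4)
= 4 * my_pow(4, 3)
= 4 * 4 * my_pow(4, 2)
= 4 * 4 * 4 * my_pow(4, 1)
= 4 * 4 * 4 * 4 * my_pow(4, 0)
= 4 * 4 * 4 * 4 * 1
= 256


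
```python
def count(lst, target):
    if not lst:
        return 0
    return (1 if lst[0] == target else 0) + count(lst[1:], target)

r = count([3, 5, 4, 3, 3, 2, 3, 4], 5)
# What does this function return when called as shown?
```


count([3, 5, 4, 3, 3, 2, 3, 4], 5)
lst[0]=3 != 5: 0 + count([5, 4, 3, 3, 2, 3, 4], 5)
lst[0]=5 == 5: 1 + count([4, 3, 3, 2, 3, 4], 5)
lst[0]=4 != 5: 0 + count([3, 3, 2, 3, 4], 5)
lst[0]=3 != 5: 0 + count([3, 2, 3, 4], 5)
lst[0]=3 != 5: 0 + count([2, 3, 4], 5)
lst[0]=2 != 5: 0 + count([3, 4], 5)
lst[0]=3 != 5: 0 + count([4], 5)
lst[0]=4 != 5: 0 + count([], 5)
= 1


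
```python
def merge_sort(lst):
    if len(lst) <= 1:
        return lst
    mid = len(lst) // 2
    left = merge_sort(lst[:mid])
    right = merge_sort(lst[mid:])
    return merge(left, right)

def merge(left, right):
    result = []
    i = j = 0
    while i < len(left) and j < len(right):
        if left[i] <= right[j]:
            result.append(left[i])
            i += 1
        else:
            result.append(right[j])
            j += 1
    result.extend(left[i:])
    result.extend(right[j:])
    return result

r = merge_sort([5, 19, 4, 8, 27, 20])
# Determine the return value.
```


merge_sort([5, 19, 4, 8, 27, 20])
Split into [5, 19, 4] and [8, 27, 20]
Left sorted: [4, 5, 19]
Right sorted: [8, 20, 27]
Merge [4, 5, 19] and [8, 20, 27]
= [4, 5, 8, 19, 20, 27]


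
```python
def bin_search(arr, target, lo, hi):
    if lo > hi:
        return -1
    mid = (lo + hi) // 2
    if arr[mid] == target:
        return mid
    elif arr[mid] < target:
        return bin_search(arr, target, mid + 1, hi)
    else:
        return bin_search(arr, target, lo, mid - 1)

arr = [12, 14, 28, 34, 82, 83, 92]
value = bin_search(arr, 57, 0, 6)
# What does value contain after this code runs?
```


bin_search(arr, 57, 0, 6)
lo=0, hi=6, mid=3, arr[mid]=34
34 < 57, search right half
lo=4, hi=6, mid=5, arr[mid]=83
83 > 57, search left half
lo=4, hi=4, mid=4, arr[mid]=82
82 > 57, search left half
lo > hi, target not found, return -1
= -1


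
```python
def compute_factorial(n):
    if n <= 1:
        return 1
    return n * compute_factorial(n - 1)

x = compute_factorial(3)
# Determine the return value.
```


compute_factorial(3)
= 3 * compute_factorial(2)
= 3 * 2 * compute_factorial(1)
= 3 * 2 * 1
= 6


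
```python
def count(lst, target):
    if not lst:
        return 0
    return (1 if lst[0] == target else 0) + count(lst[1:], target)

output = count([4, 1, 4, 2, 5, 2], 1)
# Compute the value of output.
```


count([4, 1, 4, 2, 5, 2], 1)
lst[0]=4 != 1: 0 + count([1, 4, 2, 5, 2], 1)
lst[0]=1 == 1: 1 + count([4, 2, 5, 2], 1)
lst[0]=4 != 1: 0 + count([2, 5, 2], 1)
lst[0]=2 != 1: 0 + count([5, 2], 1)
lst[0]=5 != 1: 0 + count([2], 1)
lst[0]=2 != 1: 0 + count([], 1)
= 1


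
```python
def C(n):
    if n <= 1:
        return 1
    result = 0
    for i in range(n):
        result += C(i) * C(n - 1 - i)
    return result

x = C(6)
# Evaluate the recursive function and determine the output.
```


C(6)
= sum of C(i) * C(6-1-i) for i in 0..5
First compute sub-values bottom-up:
  C(0) = 1, C(1) = 1
  C(2) = 1*1 + 1*1 = 2
  C(3) = 1*2 + 1*1 + 2*1 = 5
  C(4) = 1*5 + 1*2 + 2*1 + 5*1 = 14
  C(5) = 1*14 + 1*5 + 2*2 + 5*1 + 14*1 = 42
Now C(6):
  C(0)*C(5) = 1*42 = 42
  C(1)*C(4) = 1*14 = 14
  C(2)*C(3) = 2*5 = 10
  C(3)*C(2) = 5*2 = 10
  C(4)*C(1) = 14*1 = 14
  C(5)*C(0) = 42*1 = 42
= 42 + 14 + 10 + 10 + 14 + 42
= 132


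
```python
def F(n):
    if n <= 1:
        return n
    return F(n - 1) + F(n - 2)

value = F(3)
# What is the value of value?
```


F(3)
= F(2) + F(1)
Computing bottom-up: F(0)=0, F(1)=1, F(2)=1, F(3)=2
= 2


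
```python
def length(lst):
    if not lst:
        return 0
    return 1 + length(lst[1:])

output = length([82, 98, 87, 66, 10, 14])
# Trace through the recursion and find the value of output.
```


length([82, 98, 87, 66, 10, 14])
= 1 + length([98, 87, 66, 10, 14])
= 1 + 1 + length([87, 66, 10, 14])
= 1 + 1 + 1 + length([66, 10, 14])
= 1 + 1 + 1 + 1 + length([10, 14])
= 1 + 1 + 1 + 1 + 1 + length([14])
= 1 + 1 + 1 + 1 + 1 + 1 + length([])
= 1 + 1 + 1 + 1 + 1 + 1 + 0
= 6


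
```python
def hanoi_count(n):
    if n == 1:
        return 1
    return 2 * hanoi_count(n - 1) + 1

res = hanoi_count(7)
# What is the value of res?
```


hanoi_count(7)
= 2 * hanoi_count(6) + 1
= 2 * (2 * hanoi_count(5) + 1) + 1
= 2 * (2 * (2 * hanoi_count(4) + 1) + 1) + 1
= 2 * (2 * (2 * (2 * hanoi_count(3) + 1) + 1) + 1) + 1
= 2 * (2 * (2 * (2 * (2 * hanoi_count(2) + 1) + 1) + 1) + 1) + 1
= 2 * (2 * (2 * (2 * (2 * (2 * hanoi_count(1) + 1) + 1) + 1) + 1) + 1) + 1
Now compute bottom-up:
hanoi_count(1) = 1
hanoi_count(2) = 2 * 1 + 1 = 3
hanoi_count(3) = 2 * 3 + 1 = 7
hanoi_count(4) = 2 * 7 + 1 = 15
hanoi_count(5) = 2 * 15 + 1 = 31
hanoi_count(6) = 2 * 31 + 1 = 63
hanoi_count(7) = 2 * 63 + 1 = 127
= 127


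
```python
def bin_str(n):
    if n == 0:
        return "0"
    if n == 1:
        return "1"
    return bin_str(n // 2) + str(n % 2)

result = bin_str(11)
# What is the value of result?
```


bin_str(11)
= bin_str(5) + "1"
= bin_str(2) + "1" + "1"
= bin_str(1) + "0" + "1" + "1"
= "1" + "0" + "1" + "1"
= "1011"


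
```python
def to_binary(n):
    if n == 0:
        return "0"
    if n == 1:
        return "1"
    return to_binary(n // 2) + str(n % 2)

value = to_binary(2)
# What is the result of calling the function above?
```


to_binary(2)
= to_binary(1) + "0"
= "1" + "0"
= "10"


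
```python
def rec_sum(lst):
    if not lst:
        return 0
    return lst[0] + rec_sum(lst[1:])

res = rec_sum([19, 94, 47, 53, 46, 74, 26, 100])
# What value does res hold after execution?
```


rec_sum([19, 94, 47, 53, 46, 74, 26, 100])
= 19 + rec_sum([94, 47, 53, 46, 74, 26, 100])
= 19 + 94 + rec_sum([47, 53, 46, 74, 26, 100])
= 19 + 94 + 47 + rec_sum([53, 46, 74, 26, 100])
= 19 + 94 + 47 + 53 + rec_sum([46, 74, 26, 100])
= 19 + 94 + 47 + 53 + 46 + rec_sum([74, 26, 100])
= 19 + 94 + 47 + 53 + 46 + 74 + rec_sum([26, 100])
= 19 + 94 + 47 + 53 + 46 + 74 + 26 + rec_sum([100])
= 19 + 94 + 47 + 53 + 46 + 74 + 26 + 100 + rec_sum([])
= 19 + 94 + 47 + 53 + 46 + 74 + 26 + 100 + 0
= 459


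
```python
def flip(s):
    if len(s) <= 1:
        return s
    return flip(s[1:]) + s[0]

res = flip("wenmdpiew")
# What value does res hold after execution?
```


flip("wenmdpiew")
= flip("enmdpiew") + "w"
= flip("nmdpiew") + "e" + "w"
= flip("mdpiew") + "n" + "e" + "w"
= flip("dpiew") + "m" + "n" + "e" + "w"
= flip("piew") + "d" + "m" + "n" + "e" + "w"
= flip("iew") + "p" + "d" + "m" + "n" + "e" + "w"
= flip("ew") + "i" + "p" + "d" + "m" + "n" + "e" + "w"
= flip("w") + "e" + "i" + "p" + "d" + "m" + "n" + "e" + "w"
= "w" + "e" + "i" + "p" + "d" + "m" + "n" + "e" + "w"
= "weipdmnew"


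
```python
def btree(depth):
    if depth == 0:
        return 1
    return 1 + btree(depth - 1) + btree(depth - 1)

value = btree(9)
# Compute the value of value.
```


btree(9)
= 1 + btree(8) + btree(8)
= 1 + 2 * btree(8)
btree(k) = 2^(k+1) - 1
btree(0) = 1
btree(1) = 3
btree(2) = 7
btree(3) = 15
btree(4) = 31
btree(9) = 2^10 - 1 = 1023


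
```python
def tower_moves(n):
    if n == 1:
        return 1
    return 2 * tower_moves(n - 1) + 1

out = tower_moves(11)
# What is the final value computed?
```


tower_moves(11)
= 2 * tower_moves(10) + 1
= 2 * (2 * tower_moves(9) + 1) + 1
= 2 * (2 * (2 * tower_moves(8) + 1) + 1) + 1
= 2 * (2 * (2 * (2 * tower_moves(7) + 1) + 1) + 1) + 1
= 2 * (2 * (2 * (2 * (2 * tower_moves(6) + 1) + 1) + 1) + 1) + 1
= 2 * (2 * (2 * (2 * (2 * (2 * tower_moves(5) + 1) + 1) + 1) + 1) + 1) + 1
= 2 * (2 * (2 * (2 * (2 * (2 * (2 * tower_moves(4) + 1) + 1) + 1) + 1) + 1) + 1) + 1
= 2 * (2 * (2 * (2 * (2 * (2 * (2 * (2 * tower_moves(3) + 1) + 1) + 1) + 1) + 1) + 1) + 1) + 1
= 2 * (2 * (2 * (2 * (2 * (2 * (2 * (2 * (2 * tower_moves(2) + 1) + 1) + 1) + 1) + 1) + 1) + 1) + 1) + 1
= 2 * (2 * (2 * (2 * (2 * (2 * (2 * (2 * (2 * (2 * tower_moves(1) + 1) + 1) + 1) + 1) + 1) + 1) + 1) + 1) + 1) + 1
Now compute bottom-up:
tower_moves(1) = 1
tower_moves(2) = 2 * 1 + 1 = 3
tower_moves(3) = 2 * 3 + 1 = 7
tower_moves(4) = 2 * 7 + 1 = 15
tower_moves(5) = 2 * 15 + 1 = 31
tower_moves(6) = 2 * 31 + 1 = 63
tower_moves(7) = 2 * 63 + 1 = 127
tower_moves(8) = 2 * 127 + 1 = 255
tower_moves(9) = 2 * 255 + 1 = 511
tower_moves(10) = 2 * 511 + 1 = 1023
tower_moves(11) = 2 * 1023 + 1 = 2047
= 2047


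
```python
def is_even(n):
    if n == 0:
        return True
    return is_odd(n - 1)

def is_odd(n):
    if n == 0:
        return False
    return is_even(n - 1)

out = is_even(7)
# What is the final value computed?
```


is_even(7)
= is_odd(6)
= is_even(5)
= is_odd(4)
= is_even(3)
= is_odd(2)
= is_even(1)
= is_odd(0)
n == 0: return False
= False


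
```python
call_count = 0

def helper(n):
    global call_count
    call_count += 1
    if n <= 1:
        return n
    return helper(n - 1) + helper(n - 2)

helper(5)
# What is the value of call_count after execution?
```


helper(5) calls helper(4) and helper(3); each non-base call branches into two more.
Let C(k) = total number of calls made by helper(k), including the call to helper(k) itself.
Base cases: C(0) = 1, C(1) = 1
Recurrence: C(k) = 1 + C(k-1) + C(k-2)
  C(2) = 1 + C(1) + C(0) = 1 + 1 + 1 = 3
  C(3) = 1 + C(2) + C(1) = 1 + 3 + 1 = 5
  C(4) = 1 + C(3) + C(2) = 1 + 5 + 3 = 9
  C(5) = 1 + C(4) + C(3) = 1 + 9 + 5 = 15
Total calls = C(5) = 15


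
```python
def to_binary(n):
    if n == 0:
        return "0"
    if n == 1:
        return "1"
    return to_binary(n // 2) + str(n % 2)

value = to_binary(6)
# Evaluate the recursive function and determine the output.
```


to_binary(6)
= to_binary(3) + "0"
= to_binary(1) + "1" + "0"
= "1" + "1" + "0"
= "110"


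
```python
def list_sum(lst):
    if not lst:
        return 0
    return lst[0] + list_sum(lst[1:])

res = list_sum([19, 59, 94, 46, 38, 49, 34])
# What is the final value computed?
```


list_sum([19, 59, 94, 46, 38, 49, 34])
= 19 + list_sum([59, 94, 46, 38, 49, 34])
= 19 + 59 + list_sum([94, 46, 38, 49, 34])
= 19 + 59 + 94 + list_sum([46, 38, 49, 34])
= 19 + 59 + 94 + 46 + list_sum([38, 49, 34])
= 19 + 59 + 94 + 46 + 38 + list_sum([49, 34])
= 19 + 59 + 94 + 46 + 38 + 49 + list_sum([34])
= 19 + 59 + 94 + 46 + 38 + 49 + 34 + list_sum([])
= 19 + 59 + 94 + 46 + 38 + 49 + 34 + 0
= 339


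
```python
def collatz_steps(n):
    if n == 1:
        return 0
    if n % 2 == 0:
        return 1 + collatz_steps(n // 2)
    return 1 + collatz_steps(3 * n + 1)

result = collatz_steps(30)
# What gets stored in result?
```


collatz_steps(30)
30 is even -> collatz_steps(15)
15 is odd -> 3*15+1 = 46 -> collatz_steps(46)
46 is even -> collatz_steps(23)
23 is odd -> 3*23+1 = 70 -> collatz_steps(70)
70 is even -> collatz_steps(35)
35 is odd -> 3*35+1 = 106 -> collatz_steps(106)
106 is even -> collatz_steps(53)
53 is odd -> 3*53+1 = 160 -> collatz_steps(160)
160 is even -> collatz_steps(80)
80 is even -> collatz_steps(40)
40 is even -> collatz_steps(20)
20 is even -> collatz_steps(10)
10 is even -> collatz_steps(5)
5 is odd -> 3*5+1 = 16 -> collatz_steps(16)
16 is even -> collatz_steps(8)
8 is even -> collatz_steps(4)
4 is even -> collatz_steps(2)
2 is even -> collatz_steps(1)
Reached 1 after 18 steps
= 18


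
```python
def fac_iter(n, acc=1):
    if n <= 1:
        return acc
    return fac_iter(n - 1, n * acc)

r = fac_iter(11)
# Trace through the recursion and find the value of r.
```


fac_iter(11, 1)
= fac_iter(10, 11 * 1) = fac_iter(10, 11)
= fac_iter(9, 10 * 11) = fac_iter(9, 110)
= fac_iter(8, 9 * 110) = fac_iter(8, 990)
= fac_iter(7, 8 * 990) = fac_iter(7, 7920)
= fac_iter(6, 7 * 7920) = fac_iter(6, 55440)
= fac_iter(5, 6 * 55440) = fac_iter(5, 332640)
= fac_iter(4, 5 * 332640) = fac_iter(4, 1663200)
= fac_iter(3, 4 * 1663200) = fac_iter(3, 6652800)
= fac_iter(2, 3 * 6652800) = fac_iter(2, 19958400)
= fac_iter(1, 2 * 19958400) = fac_iter(1, 39916800)
n <= 1, return acc = 39916800


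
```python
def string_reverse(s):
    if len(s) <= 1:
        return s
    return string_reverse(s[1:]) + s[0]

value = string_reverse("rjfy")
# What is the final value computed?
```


string_reverse("rjfy")
= string_reverse("jfy") + "r"
= string_reverse("fy") + "j" + "r"
= string_reverse("y") + "f" + "j" + "r"
= "y" + "f" + "j" + "r"
= "yfjr"


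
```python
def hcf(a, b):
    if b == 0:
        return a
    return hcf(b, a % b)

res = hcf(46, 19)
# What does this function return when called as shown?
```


hcf(46, 19)
= hcf(19, 46 % 19) = hcf(19, 8)
= hcf(8, 19 % 8) = hcf(8, 3)
= hcf(3, 8 % 3) = hcf(3, 2)
= hcf(2, 3 % 2) = hcf(2, 1)
= hcf(1, 2 % 1) = hcf(1, 0)
b == 0, return a = 1


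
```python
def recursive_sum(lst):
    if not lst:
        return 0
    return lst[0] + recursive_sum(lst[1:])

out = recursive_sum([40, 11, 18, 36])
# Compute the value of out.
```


recursive_sum([40, 11, 18, 36])
= 40 + recursive_sum([11, 18, 36])
= 40 + 11 + recursive_sum([18, 36])
= 40 + 11 + 18 + recursive_sum([36])
= 40 + 11 + 18 + 36 + recursive_sum([])
= 40 + 11 + 18 + 36 + 0
= 105


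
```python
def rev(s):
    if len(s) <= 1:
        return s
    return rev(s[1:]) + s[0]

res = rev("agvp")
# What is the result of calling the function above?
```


rev("agvp")
= rev("gvp") + "a"
= rev("vp") + "g" + "a"
= rev("p") + "v" + "g" + "a"
= "p" + "v" + "g" + "a"
= "pvga"


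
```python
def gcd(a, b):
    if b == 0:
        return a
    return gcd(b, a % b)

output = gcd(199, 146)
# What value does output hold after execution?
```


gcd(199, 146)
= gcd(146, 199 % 146) = gcd(146, 53)
= gcd(53, 146 % 53) = gcd(53, 40)
= gcd(40, 53 % 40) = gcd(40, 13)
= gcd(13, 40 % 13) = gcd(13, 1)
= gcd(1, 13 % 1) = gcd(1, 0)
b == 0, return a = 1


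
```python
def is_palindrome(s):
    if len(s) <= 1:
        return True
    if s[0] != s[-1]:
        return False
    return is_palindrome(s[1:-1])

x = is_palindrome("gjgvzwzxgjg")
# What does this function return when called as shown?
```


is_palindrome("gjgvzwzxgjg")
"gjgvzwzxgjg": s[0]='g' == s[-1]='g' -> is_palindrome("jgvzwzxgj")
"jgvzwzxgj": s[0]='j' == s[-1]='j' -> is_palindrome("gvzwzxg")
"gvzwzxg": s[0]='g' == s[-1]='g' -> is_palindrome("vzwzx")
"vzwzx": s[0]='v' != s[-1]='x' -> False
= False


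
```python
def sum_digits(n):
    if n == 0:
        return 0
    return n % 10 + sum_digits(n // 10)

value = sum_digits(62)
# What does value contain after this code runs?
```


sum_digits(62)
= 2 + sum_digits(6)
= 2 + 6 + sum_digits(0)
= 2 + 6 + 0
= 8


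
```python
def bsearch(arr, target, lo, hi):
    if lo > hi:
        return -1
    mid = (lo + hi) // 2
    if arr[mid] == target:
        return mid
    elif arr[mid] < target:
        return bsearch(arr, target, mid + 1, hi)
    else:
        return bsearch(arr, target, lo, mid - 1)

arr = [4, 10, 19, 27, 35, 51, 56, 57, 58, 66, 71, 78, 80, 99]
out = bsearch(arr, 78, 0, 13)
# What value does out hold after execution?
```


bsearch(arr, 78, 0, 13)
lo=0, hi=13, mid=6, arr[mid]=56
56 < 78, search right half
lo=7, hi=13, mid=10, arr[mid]=71
71 < 78, search right half
lo=11, hi=13, mid=12, arr[mid]=80
80 > 78, search left half
lo=11, hi=11, mid=11, arr[mid]=78
arr[11] == 78, found at index 11
= 11


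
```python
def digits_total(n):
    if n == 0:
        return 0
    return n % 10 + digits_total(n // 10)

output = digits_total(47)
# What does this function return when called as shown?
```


digits_total(47)
= 7 + digits_total(4)
= 7 + 4 + digits_total(0)
= 7 + 4 + 0
= 11


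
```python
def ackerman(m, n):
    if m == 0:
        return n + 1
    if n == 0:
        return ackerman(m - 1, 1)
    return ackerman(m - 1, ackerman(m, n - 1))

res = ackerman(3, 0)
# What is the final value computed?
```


ackerman(3, 0)
n == 0: return ackerman(2, 1)
= ackerman(2, 1) = 5
= 5


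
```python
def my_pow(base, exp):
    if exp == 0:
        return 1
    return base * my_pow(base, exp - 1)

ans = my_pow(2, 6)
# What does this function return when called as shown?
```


my_pow(2, 6)
= 2 * my_pow(2, 5)
= 2 * 2 * my_pow(2, 4)
= 2 * 2 * 2 * my_pow(2, 3)
= 2 * 2 * 2 * 2 * my_pow(2, 2)
= 2 * 2 * 2 * 2 * 2 * my_pow(2, 1)
= 2 * 2 * 2 * 2 * 2 * 2 * my_pow(2, 0)
= 2 * 2 * 2 * 2 * 2 * 2 * 1
= 64


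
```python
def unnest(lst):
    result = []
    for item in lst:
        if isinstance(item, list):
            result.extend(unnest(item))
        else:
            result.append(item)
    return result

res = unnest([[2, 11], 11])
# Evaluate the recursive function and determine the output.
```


unnest([[2, 11], 11])
Processing each element:
  [2, 11] is a list -> unnest recursively -> [2, 11]
  11 is not a list -> append 11
= [2, 11, 11]


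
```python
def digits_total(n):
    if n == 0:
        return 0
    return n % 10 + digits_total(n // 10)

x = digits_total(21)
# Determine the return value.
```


digits_total(21)
= 1 + digits_total(2)
= 1 + 2 + digits_total(0)
= 1 + 2 + 0
= 3


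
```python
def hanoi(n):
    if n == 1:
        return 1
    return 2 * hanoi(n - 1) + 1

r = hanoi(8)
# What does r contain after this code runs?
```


hanoi(8)
= 2 * hanoi(7) + 1
= 2 * (2 * hanoi(6) + 1) + 1
= 2 * (2 * (2 * hanoi(5) + 1) + 1) + 1
= 2 * (2 * (2 * (2 * hanoi(4) + 1) + 1) + 1) + 1
= 2 * (2 * (2 * (2 * (2 * hanoi(3) + 1) + 1) + 1) + 1) + 1
= 2 * (2 * (2 * (2 * (2 * (2 * hanoi(2) + 1) + 1) + 1) + 1) + 1) + 1
= 2 * (2 * (2 * (2 * (2 * (2 * (2 * hanoi(1) + 1) + 1) + 1) + 1) + 1) + 1) + 1
Now compute bottom-up:
hanoi(1) = 1
hanoi(2) = 2 * 1 + 1 = 3
hanoi(3) = 2 * 3 + 1 = 7
hanoi(4) = 2 * 7 + 1 = 15
hanoi(5) = 2 * 15 + 1 = 31
hanoi(6) = 2 * 31 + 1 = 63
hanoi(7) = 2 * 63 + 1 = 127
hanoi(8) = 2 * 127 + 1 = 255
= 255


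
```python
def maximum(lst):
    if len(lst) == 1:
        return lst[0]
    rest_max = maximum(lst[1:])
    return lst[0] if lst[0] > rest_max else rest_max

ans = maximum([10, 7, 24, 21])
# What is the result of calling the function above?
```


maximum([10, 7, 24, 21])
= compare 10 with maximum([7, 24, 21])
= compare 7 with maximum([24, 21])
= compare 24 with maximum([21])
Base: maximum([21]) = 21
compare 24 with 21: max = 24
compare 7 with 24: max = 24
compare 10 with 24: max = 24
= 24


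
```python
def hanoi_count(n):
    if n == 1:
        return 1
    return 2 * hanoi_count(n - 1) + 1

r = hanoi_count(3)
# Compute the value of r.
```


hanoi_count(3)
= 2 * hanoi_count(2) + 1
= 2 * (2 * hanoi_count(1) + 1) + 1
Now compute bottom-up:
hanoi_count(1) = 1
hanoi_count(2) = 2 * 1 + 1 = 3
hanoi_count(3) = 2 * 3 + 1 = 7
= 7


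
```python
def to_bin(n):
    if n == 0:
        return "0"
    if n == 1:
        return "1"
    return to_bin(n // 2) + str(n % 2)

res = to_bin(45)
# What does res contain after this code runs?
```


to_bin(45)
= to_bin(22) + "1"
= to_bin(11) + "0" + "1"
= to_bin(5) + "1" + "0" + "1"
= to_bin(2) + "1" + "1" + "0" + "1"
= to_bin(1) + "0" + "1" + "1" + "0" + "1"
= "1" + "0" + "1" + "1" + "0" + "1"
= "101101"


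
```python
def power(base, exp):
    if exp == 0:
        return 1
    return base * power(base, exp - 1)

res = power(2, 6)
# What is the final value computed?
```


power(2, 6)
= 2 * power(2, 5)
= 2 * 2 * power(2, 4)
= 2 * 2 * 2 * power(2, 3)
= 2 * 2 * 2 * 2 * power(2, 2)
= 2 * 2 * 2 * 2 * 2 * power(2, 1)
= 2 * 2 * 2 * 2 * 2 * 2 * power(2, 0)
= 2 * 2 * 2 * 2 * 2 * 2 * 1
= 64


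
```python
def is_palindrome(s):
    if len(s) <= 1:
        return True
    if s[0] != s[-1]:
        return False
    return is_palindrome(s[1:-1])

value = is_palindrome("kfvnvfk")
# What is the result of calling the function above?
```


is_palindrome("kfvnvfk")
"kfvnvfk": s[0]='k' == s[-1]='k' -> is_palindrome("fvnvf")
"fvnvf": s[0]='f' == s[-1]='f' -> is_palindrome("vnv")
"vnv": s[0]='v' == s[-1]='v' -> is_palindrome("n")
"n": len <= 1 -> True
= True
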